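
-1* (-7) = 7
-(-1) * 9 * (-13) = -117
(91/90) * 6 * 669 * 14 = 284102/5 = 56820.40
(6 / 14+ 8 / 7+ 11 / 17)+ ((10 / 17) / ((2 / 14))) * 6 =3204 / 119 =26.92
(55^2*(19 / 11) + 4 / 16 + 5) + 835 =24261 / 4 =6065.25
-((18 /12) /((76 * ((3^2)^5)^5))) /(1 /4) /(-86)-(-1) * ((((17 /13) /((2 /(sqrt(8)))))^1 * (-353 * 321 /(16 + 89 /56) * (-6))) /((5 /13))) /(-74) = -2511.57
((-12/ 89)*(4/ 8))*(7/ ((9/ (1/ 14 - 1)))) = 13/ 267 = 0.05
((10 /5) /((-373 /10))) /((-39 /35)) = 700 /14547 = 0.05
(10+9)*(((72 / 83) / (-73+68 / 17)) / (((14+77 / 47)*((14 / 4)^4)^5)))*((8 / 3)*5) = -59928215552 / 22391545145234772556623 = -0.00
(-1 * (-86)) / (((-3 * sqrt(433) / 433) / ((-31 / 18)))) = 1333 * sqrt(433) / 27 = 1027.33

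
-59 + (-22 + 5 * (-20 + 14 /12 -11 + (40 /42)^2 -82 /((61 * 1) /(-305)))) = 1609093 /882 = 1824.37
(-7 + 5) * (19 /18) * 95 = -1805 /9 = -200.56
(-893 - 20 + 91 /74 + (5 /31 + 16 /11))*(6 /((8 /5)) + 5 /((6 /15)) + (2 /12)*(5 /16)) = -35943099905 /2422464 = -14837.41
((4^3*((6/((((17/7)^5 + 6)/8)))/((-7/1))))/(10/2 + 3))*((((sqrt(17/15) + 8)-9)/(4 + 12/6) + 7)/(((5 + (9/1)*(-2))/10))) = 307328*sqrt(255)/59307261 + 63002240/19769087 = 3.27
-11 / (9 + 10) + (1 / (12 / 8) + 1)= 62 / 57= 1.09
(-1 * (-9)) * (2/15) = 6/5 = 1.20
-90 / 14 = -6.43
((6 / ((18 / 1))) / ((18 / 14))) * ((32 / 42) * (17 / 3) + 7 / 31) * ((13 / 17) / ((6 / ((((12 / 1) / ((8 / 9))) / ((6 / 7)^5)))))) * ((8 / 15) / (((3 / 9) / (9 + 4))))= 25202718359 / 276611760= 91.11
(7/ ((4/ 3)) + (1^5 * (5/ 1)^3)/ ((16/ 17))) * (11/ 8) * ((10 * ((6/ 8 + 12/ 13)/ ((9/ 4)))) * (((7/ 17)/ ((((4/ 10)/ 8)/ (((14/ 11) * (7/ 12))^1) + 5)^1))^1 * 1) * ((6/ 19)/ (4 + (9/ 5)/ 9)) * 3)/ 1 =4316109875/ 166817872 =25.87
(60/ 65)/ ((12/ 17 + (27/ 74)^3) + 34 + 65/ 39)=247997088/ 9785026589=0.03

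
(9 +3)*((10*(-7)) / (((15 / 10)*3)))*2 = -1120 / 3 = -373.33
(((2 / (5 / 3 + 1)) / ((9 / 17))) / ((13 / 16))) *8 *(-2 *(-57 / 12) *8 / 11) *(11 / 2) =20672 / 39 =530.05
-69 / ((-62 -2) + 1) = 23 / 21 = 1.10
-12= -12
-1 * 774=-774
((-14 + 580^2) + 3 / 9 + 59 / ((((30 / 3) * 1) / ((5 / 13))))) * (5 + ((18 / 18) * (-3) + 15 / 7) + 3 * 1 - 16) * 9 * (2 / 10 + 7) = -87845865228 / 455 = -193067835.67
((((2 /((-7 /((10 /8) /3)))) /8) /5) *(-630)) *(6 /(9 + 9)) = 5 /8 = 0.62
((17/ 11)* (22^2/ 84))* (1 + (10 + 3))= 374/ 3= 124.67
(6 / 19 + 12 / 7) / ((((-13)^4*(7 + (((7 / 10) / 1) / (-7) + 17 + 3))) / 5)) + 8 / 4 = 2043667294 / 1021826897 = 2.00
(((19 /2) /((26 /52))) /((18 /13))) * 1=247 /18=13.72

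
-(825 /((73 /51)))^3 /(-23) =74485609171875 /8947391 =8324841.19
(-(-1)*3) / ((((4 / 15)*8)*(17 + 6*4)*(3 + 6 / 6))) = 45 / 5248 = 0.01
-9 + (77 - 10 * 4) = 28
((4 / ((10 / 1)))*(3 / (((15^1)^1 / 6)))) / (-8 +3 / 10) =-24 / 385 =-0.06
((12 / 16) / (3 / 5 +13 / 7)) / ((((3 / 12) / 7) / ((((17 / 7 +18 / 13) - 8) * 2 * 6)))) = -240030 / 559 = -429.39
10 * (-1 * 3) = -30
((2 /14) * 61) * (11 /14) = 671 /98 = 6.85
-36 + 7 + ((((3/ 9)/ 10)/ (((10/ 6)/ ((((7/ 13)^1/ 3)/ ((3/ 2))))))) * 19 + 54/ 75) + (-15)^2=575539/ 2925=196.77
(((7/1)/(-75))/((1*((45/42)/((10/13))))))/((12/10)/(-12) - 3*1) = 392/18135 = 0.02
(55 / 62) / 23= 55 / 1426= 0.04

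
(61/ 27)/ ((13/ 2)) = 122/ 351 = 0.35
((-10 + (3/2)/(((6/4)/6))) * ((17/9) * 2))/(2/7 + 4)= -476/135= -3.53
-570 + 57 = -513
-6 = -6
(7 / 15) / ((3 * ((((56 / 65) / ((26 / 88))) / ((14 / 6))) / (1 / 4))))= 1183 / 38016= 0.03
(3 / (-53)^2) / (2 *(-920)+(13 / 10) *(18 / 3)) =-15 / 25733249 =-0.00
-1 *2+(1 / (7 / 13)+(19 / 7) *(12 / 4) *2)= 113 / 7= 16.14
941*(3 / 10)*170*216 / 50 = 5183028 / 25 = 207321.12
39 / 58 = 0.67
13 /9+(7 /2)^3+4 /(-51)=54151 /1224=44.24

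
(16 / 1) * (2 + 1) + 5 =53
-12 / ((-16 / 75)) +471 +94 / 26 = 27605 / 52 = 530.87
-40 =-40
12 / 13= 0.92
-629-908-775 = -2312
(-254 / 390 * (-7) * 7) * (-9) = -18669 / 65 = -287.22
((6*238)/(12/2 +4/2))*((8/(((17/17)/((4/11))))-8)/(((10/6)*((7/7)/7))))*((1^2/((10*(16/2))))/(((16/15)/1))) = -157437/3520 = -44.73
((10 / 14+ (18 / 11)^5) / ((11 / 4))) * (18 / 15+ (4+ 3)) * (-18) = -41423145912 / 62004635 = -668.07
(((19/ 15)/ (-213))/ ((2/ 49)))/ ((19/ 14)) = -343/ 3195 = -0.11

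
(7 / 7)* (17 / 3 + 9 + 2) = 50 / 3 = 16.67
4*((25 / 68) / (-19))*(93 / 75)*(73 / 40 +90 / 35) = -38161 / 90440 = -0.42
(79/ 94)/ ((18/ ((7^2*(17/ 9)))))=4.32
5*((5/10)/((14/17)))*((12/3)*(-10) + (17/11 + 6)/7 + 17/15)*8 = -1483964/1617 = -917.73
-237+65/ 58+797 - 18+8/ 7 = 220971/ 406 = 544.26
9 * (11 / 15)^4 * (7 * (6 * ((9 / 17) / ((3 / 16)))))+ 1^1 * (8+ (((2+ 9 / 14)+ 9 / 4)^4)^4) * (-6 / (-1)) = 490884442355094256474470555853014421507 / 758276234091710654709760000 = 647368887860.63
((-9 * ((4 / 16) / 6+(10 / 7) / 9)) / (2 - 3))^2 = 10201 / 3136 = 3.25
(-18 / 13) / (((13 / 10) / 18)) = -3240 / 169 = -19.17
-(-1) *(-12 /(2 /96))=-576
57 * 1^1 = 57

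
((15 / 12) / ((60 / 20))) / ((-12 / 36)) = -1.25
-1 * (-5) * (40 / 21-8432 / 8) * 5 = -552350 / 21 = -26302.38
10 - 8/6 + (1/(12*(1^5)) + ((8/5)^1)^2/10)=4503/500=9.01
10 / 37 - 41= -1507 / 37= -40.73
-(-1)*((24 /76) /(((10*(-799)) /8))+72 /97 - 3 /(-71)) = 409949427 /522757735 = 0.78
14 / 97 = 0.14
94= 94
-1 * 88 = -88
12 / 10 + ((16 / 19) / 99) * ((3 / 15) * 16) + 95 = 905017 / 9405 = 96.23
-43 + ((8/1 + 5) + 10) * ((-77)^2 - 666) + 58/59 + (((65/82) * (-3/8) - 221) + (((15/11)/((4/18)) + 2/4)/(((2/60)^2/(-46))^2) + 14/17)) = 82325225039677637/7237648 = 11374582604.69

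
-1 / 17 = -0.06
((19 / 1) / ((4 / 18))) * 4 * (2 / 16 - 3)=-3933 / 4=-983.25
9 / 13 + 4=61 / 13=4.69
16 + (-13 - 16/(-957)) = 2887/957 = 3.02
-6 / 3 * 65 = -130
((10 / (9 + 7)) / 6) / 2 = 5 / 96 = 0.05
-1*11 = -11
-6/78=-1/13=-0.08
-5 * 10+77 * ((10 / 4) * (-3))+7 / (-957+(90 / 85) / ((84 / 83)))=-285537167 / 455034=-627.51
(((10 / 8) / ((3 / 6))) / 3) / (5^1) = 1 / 6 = 0.17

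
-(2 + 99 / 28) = -155 / 28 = -5.54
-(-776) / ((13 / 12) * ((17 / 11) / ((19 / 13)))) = 677.41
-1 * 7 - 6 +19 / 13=-150 / 13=-11.54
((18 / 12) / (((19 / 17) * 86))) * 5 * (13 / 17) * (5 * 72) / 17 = 17550 / 13889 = 1.26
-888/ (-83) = 888/ 83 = 10.70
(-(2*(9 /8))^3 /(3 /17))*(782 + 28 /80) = -64637757 /1280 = -50498.25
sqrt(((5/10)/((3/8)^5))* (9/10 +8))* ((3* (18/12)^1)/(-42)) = -16* sqrt(2670)/315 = -2.62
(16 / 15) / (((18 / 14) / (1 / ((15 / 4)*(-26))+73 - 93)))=-437024 / 26325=-16.60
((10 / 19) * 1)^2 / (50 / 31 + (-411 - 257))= -1550 / 3728769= -0.00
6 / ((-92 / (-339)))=1017 / 46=22.11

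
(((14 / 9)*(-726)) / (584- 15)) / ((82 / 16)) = -0.39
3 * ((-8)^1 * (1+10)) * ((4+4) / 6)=-352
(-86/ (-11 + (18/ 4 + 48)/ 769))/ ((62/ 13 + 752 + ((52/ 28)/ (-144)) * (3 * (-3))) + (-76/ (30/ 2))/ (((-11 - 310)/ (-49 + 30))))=21564728640/ 2073921833201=0.01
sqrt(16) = 4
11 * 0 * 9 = 0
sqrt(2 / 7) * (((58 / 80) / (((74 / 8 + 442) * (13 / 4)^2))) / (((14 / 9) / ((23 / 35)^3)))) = 12702348 * sqrt(14) / 3204307071875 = 0.00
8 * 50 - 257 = 143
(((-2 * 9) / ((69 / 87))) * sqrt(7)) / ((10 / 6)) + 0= -1566 * sqrt(7) / 115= -36.03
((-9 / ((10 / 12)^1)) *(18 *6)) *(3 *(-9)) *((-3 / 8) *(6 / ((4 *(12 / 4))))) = -59049 / 10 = -5904.90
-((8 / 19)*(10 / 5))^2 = -256 / 361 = -0.71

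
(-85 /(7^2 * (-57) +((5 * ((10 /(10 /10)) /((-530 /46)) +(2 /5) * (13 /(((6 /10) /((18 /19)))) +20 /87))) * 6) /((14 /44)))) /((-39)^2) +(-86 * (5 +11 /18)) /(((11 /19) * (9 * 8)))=-5963785984944409 /515166142655736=-11.58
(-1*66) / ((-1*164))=33 / 82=0.40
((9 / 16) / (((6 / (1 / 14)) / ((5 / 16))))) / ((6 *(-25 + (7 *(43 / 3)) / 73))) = -0.00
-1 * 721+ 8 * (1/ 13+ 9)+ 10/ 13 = -8419/ 13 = -647.62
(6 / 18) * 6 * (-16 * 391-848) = -14208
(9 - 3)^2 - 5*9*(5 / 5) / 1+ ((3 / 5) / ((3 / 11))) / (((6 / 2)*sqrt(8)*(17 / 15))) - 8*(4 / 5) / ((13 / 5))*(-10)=11*sqrt(2) / 68+ 203 / 13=15.84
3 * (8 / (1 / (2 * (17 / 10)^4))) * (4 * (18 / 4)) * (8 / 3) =12027024 / 625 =19243.24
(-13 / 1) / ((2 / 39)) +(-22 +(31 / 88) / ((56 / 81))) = -1355153 / 4928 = -274.99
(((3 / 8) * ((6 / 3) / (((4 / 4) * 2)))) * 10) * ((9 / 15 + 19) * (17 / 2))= 2499 / 4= 624.75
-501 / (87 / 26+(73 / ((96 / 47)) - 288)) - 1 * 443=-136990487 / 310645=-440.99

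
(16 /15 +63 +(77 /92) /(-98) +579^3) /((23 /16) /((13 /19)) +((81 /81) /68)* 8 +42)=1657544611538686 /377602155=4389658.77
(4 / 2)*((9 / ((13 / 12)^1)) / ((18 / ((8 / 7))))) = 96 / 91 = 1.05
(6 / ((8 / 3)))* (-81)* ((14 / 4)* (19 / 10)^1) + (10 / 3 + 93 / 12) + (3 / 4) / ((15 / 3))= -57635 / 48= -1200.73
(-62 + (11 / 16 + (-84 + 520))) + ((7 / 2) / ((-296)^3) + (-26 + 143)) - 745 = -13138982983 / 51868672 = -253.31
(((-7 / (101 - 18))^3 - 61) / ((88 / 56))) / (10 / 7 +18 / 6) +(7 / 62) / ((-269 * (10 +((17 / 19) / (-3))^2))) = -2740007899810041 / 312589184085494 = -8.77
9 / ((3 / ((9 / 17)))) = 27 / 17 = 1.59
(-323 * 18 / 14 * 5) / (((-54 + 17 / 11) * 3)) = 53295 / 4039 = 13.20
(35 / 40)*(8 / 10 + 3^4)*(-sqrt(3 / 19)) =-2863*sqrt(57) / 760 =-28.44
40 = 40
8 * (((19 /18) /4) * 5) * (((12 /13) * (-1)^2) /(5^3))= 76 /975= 0.08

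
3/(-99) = -1/33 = -0.03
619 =619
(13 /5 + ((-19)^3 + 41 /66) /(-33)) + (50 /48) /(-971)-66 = 6108861301 /42296760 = 144.43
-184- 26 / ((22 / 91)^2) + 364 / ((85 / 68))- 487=-997823 / 1210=-824.65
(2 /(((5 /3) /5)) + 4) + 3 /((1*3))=11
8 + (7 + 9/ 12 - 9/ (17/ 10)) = 711/ 68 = 10.46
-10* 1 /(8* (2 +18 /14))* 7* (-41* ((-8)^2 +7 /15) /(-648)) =-1942703 /178848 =-10.86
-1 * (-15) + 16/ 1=31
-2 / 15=-0.13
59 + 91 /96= 5755 /96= 59.95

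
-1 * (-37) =37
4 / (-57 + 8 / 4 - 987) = -2 / 521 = -0.00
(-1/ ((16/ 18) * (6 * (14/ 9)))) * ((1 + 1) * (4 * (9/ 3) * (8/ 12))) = -27/ 14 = -1.93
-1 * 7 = -7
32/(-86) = -16/43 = -0.37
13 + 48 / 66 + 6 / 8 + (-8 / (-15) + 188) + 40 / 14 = 951109 / 4620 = 205.87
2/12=1/6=0.17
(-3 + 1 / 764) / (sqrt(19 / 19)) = -2291 / 764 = -3.00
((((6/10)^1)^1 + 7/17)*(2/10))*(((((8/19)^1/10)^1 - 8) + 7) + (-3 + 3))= -7826/40375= -0.19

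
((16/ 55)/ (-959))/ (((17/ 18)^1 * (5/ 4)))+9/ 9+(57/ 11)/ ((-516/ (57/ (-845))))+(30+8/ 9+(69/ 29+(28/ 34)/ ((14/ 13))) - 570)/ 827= 9910978819047323/ 28129459720061700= 0.35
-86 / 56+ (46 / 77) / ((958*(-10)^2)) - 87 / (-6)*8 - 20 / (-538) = 28400734828 / 248038175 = 114.50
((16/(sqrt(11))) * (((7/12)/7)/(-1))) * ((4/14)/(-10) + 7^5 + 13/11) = -25884556 * sqrt(11)/12705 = -6757.13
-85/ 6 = -14.17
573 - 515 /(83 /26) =34169 /83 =411.67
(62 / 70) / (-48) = -31 / 1680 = -0.02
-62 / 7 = -8.86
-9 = -9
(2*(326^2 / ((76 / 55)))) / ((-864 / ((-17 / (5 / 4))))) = 4968403 / 2052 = 2421.25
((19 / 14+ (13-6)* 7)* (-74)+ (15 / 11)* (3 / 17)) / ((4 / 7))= -1219395 / 187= -6520.83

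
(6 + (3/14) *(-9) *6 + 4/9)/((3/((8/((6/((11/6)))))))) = -4.18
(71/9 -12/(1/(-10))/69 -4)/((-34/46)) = -1165/153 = -7.61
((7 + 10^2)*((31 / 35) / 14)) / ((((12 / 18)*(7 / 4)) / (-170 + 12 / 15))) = -8418546 / 8575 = -981.75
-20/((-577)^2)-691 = -230053959/332929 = -691.00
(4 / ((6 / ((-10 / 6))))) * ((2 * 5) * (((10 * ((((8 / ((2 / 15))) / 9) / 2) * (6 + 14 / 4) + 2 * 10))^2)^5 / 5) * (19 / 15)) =-6083178692435632421875000000000000 / 1594323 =-3815524641139613755728921000.00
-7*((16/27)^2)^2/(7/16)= -1048576/531441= -1.97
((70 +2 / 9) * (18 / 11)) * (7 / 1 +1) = 10112 / 11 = 919.27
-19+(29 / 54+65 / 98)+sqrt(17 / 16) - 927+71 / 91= -16236191 / 17199+sqrt(17) / 4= -942.99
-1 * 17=-17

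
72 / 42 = 12 / 7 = 1.71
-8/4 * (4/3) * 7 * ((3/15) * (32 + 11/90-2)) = -75908/675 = -112.46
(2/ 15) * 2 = 4/ 15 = 0.27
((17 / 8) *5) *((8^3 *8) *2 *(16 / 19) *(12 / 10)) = 1671168 / 19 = 87956.21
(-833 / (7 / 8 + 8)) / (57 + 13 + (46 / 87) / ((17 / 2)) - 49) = -9856056 / 2211721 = -4.46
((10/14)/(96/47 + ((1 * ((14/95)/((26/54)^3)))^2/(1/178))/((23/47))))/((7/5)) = 1177261731855625/1467733699382867112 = 0.00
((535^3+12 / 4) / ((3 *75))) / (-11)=-153130378 / 2475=-61870.86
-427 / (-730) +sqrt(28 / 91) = 2 * sqrt(13) / 13 +427 / 730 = 1.14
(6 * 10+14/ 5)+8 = 354/ 5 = 70.80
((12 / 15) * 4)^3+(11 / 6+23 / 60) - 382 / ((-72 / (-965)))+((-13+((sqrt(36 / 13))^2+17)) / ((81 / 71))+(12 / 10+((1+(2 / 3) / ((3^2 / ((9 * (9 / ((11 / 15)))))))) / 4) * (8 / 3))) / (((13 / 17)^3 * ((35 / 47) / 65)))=-611157268858 / 244690875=-2497.67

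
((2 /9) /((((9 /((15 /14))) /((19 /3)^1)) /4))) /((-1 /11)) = -4180 /567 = -7.37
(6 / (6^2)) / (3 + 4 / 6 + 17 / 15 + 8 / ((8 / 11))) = 5 / 474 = 0.01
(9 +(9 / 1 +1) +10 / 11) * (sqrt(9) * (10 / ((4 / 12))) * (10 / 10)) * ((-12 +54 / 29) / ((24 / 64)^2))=-41207040 / 319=-129175.67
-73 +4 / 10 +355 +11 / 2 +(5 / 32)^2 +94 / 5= 1570429 / 5120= 306.72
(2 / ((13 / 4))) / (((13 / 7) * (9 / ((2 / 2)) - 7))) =28 / 169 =0.17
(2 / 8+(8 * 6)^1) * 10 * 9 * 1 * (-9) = -78165 / 2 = -39082.50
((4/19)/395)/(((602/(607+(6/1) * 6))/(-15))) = -3858/451801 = -0.01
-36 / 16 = -9 / 4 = -2.25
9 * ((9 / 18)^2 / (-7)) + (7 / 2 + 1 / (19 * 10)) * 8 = 73737 / 2660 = 27.72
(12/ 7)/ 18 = 2/ 21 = 0.10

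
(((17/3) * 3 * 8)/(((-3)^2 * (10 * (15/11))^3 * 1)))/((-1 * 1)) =-22627/3796875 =-0.01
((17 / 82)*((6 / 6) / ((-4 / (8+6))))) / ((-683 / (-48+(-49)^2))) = 280007 / 112012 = 2.50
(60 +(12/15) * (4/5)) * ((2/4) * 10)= 1516/5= 303.20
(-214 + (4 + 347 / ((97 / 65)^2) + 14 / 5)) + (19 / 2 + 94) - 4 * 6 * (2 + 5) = -10903503 / 94090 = -115.88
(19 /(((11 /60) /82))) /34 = 46740 /187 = 249.95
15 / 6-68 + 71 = 11 / 2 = 5.50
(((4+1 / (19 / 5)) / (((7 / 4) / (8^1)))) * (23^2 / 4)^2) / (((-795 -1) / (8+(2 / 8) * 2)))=-385341057 / 105868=-3639.83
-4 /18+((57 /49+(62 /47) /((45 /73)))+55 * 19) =36205958 /34545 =1048.08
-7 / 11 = -0.64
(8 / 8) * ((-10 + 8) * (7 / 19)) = -14 / 19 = -0.74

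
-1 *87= -87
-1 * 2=-2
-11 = -11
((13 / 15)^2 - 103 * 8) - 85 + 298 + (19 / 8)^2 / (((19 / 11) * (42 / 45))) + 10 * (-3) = -128368801 / 201600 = -636.75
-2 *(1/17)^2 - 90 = -26012/289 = -90.01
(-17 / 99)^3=-0.01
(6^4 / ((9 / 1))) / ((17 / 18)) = 2592 / 17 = 152.47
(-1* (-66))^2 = 4356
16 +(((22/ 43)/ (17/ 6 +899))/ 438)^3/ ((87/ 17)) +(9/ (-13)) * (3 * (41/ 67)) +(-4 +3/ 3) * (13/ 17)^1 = 78493953310244862912344436844/ 6312376260915446574609485001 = 12.43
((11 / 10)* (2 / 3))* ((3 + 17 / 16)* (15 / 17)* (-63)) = -45045 / 272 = -165.61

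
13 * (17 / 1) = 221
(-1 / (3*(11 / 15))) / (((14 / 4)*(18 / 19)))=-95 / 693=-0.14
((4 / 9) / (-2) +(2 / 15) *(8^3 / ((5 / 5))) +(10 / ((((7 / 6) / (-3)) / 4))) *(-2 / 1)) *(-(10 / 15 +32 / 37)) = -2931956 / 6993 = -419.27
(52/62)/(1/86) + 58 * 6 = 13024/31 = 420.13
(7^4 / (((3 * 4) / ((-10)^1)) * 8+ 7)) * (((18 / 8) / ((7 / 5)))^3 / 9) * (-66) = 11694375 / 416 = 28111.48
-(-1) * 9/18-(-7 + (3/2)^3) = 33/8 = 4.12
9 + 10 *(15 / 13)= 267 / 13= 20.54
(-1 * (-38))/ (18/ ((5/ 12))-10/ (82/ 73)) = 7790/ 7031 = 1.11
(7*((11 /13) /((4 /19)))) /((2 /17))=24871 /104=239.14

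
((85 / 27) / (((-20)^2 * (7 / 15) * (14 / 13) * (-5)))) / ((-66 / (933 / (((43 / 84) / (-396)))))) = -34.25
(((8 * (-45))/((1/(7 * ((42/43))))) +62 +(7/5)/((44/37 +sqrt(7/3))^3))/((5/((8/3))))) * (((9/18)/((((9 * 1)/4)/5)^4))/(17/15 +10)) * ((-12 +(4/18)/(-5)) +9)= 3922514416529340971008/912448440284011875 -49705197584172032 * sqrt(21)/7073243723131875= 4266.69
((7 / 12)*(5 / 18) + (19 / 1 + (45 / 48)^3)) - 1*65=-4978187 / 110592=-45.01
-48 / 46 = -24 / 23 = -1.04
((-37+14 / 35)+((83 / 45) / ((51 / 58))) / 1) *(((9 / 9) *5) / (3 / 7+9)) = -554281 / 30294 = -18.30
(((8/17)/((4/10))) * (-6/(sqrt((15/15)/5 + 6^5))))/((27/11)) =-440 * sqrt(194405)/5948793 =-0.03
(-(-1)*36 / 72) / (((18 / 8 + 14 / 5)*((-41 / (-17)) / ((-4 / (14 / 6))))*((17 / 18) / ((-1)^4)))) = -0.07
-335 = -335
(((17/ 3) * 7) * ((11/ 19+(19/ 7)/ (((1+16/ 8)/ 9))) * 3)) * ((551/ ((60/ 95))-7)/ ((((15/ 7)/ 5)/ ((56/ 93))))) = 647407600/ 513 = 1262003.12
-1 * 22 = -22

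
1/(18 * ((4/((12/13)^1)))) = 1/78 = 0.01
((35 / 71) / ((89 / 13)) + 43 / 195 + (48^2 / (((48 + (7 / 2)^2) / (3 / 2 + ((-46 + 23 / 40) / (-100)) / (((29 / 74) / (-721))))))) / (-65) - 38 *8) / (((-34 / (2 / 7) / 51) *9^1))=-201391653348538 / 22606186955625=-8.91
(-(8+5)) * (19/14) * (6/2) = -741/14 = -52.93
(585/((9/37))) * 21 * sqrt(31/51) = 16835 * sqrt(1581)/17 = 39375.87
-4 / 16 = -1 / 4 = -0.25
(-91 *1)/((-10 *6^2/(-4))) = -91/90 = -1.01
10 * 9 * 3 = 270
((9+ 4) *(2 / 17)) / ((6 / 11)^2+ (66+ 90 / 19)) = 29887 / 1388118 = 0.02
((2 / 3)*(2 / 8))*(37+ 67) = 52 / 3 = 17.33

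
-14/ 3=-4.67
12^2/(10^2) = 1.44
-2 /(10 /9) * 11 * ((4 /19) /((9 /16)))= -704 /95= -7.41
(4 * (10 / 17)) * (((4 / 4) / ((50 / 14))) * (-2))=-112 / 85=-1.32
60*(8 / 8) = 60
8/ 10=4/ 5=0.80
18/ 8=9/ 4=2.25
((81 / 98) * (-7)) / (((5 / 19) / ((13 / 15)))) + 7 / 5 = -6179 / 350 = -17.65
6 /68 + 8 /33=371 /1122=0.33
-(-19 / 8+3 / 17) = 299 / 136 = 2.20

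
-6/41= -0.15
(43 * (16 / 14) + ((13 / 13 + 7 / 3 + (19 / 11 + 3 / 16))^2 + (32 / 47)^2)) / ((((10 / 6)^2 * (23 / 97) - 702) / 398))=-6419731965538777 / 146633359773824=-43.78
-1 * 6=-6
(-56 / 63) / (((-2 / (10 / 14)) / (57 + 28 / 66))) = 37900 / 2079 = 18.23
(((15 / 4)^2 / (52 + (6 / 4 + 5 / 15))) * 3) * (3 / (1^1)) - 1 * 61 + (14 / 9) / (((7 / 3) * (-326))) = -74110045 / 1263576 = -58.65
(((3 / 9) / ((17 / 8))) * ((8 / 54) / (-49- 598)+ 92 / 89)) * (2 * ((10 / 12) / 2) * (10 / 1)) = 321358400 / 237875373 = 1.35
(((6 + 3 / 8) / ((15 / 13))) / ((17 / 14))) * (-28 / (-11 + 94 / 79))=50323 / 3875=12.99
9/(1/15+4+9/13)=1755/928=1.89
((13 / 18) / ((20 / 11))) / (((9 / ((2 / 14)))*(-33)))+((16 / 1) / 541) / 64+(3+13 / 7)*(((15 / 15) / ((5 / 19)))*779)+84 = 76049318639 / 5258520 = 14462.11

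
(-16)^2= 256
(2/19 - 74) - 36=-2088/19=-109.89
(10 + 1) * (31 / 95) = 341 / 95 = 3.59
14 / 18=7 / 9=0.78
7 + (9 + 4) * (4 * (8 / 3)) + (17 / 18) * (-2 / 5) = 6538 / 45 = 145.29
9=9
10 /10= 1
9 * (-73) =-657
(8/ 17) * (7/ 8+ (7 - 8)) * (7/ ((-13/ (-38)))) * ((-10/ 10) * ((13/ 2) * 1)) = 133/ 17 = 7.82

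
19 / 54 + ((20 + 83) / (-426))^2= 0.41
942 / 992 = 471 / 496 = 0.95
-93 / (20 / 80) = -372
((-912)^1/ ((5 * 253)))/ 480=-19/ 12650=-0.00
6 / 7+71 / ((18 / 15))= 2521 / 42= 60.02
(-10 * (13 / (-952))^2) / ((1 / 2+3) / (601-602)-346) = 845 / 158376624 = 0.00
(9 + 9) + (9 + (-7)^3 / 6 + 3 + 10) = -103 / 6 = -17.17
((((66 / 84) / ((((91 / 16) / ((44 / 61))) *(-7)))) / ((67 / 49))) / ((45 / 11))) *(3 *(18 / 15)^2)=-511104 / 46489625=-0.01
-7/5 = -1.40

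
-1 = -1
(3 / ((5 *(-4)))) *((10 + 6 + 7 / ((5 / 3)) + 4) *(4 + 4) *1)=-726 / 25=-29.04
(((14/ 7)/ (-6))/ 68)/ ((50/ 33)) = -11/ 3400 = -0.00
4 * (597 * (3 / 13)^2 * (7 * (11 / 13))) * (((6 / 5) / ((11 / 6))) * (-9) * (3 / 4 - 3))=109673676 / 10985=9983.95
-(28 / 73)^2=-784 / 5329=-0.15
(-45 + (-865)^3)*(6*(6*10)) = -232997281200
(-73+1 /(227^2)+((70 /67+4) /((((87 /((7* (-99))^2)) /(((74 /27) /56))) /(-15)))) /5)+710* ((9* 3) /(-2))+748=-12998.75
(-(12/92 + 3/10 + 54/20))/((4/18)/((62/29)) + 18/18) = -2.84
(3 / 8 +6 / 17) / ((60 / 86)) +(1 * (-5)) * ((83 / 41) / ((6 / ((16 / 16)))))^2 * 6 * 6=-19.45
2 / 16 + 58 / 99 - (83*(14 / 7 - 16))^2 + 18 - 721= -1069949461 / 792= -1350946.29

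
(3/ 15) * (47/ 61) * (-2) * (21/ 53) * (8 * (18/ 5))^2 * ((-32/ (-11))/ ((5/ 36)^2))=-1697567735808/ 111134375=-15274.91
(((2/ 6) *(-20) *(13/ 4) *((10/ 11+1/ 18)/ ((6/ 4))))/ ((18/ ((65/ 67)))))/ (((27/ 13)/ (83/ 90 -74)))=13799433895/ 522229356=26.42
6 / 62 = 3 / 31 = 0.10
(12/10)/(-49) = -6/245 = -0.02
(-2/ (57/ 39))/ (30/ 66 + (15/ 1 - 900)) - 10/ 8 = -461603/ 369740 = -1.25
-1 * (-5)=5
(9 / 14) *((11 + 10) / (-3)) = -9 / 2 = -4.50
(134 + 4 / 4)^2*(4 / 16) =18225 / 4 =4556.25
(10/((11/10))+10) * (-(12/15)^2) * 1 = -672/55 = -12.22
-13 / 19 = -0.68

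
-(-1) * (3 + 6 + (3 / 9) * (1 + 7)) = 35 / 3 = 11.67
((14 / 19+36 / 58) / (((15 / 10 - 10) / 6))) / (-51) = 176 / 9367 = 0.02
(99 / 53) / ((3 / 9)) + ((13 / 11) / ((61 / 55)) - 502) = -1601404 / 3233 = -495.33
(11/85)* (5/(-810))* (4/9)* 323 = -418/3645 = -0.11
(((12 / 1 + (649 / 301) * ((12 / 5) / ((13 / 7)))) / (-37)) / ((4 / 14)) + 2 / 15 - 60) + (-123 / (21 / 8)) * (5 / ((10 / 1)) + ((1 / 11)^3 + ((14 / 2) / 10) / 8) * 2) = -268718381279 / 2890552665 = -92.96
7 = 7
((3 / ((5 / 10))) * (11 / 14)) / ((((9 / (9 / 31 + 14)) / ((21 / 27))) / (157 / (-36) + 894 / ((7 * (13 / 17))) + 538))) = 11185138217 / 2742012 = 4079.17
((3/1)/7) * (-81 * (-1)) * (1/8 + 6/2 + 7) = 19683/56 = 351.48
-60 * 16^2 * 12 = -184320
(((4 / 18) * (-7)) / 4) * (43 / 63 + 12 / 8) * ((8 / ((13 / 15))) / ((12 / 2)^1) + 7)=-7.25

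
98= 98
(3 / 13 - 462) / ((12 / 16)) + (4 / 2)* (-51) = -9330 / 13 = -717.69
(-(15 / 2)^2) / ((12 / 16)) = -75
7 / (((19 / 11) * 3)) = 77 / 57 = 1.35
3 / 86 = 0.03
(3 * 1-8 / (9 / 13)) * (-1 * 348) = 8932 / 3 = 2977.33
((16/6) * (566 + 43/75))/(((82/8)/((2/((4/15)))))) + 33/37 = 25176151/22755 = 1106.40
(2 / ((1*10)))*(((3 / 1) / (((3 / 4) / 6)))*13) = 312 / 5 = 62.40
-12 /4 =-3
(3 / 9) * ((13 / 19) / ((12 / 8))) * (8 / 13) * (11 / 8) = 22 / 171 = 0.13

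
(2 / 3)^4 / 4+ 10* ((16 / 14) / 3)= 2188 / 567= 3.86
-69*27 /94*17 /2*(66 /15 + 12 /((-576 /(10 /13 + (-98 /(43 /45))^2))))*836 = 1366691793042807 /45189560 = 30243529.55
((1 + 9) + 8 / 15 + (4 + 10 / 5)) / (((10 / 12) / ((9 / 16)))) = 279 / 25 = 11.16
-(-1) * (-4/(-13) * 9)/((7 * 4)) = 9/91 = 0.10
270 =270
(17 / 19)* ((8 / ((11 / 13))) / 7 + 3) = 5695 / 1463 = 3.89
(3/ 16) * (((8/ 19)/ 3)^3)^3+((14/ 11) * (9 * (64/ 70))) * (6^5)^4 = 38289950208659530.47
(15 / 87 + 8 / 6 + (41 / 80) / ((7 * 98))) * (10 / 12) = 7192847 / 5729472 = 1.26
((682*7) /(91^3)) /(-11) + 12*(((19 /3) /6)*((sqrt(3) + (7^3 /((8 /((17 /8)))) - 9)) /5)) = 38*sqrt(3) /15 + 2149716805 /10334688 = 212.40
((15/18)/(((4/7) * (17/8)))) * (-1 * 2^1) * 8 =-560/51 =-10.98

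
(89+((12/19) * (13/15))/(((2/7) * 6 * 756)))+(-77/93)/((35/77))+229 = 301691599/954180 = 316.18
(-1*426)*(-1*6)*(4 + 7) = 28116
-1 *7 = -7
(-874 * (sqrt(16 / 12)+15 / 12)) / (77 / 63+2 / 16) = -78660 / 97-41952 * sqrt(3) / 97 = -1560.03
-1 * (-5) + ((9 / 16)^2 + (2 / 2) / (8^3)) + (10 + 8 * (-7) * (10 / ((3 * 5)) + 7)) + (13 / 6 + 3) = -627991 / 1536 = -408.85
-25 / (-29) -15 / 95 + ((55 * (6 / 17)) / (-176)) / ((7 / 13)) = 261931 / 524552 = 0.50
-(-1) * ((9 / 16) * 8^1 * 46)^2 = 42849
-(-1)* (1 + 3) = 4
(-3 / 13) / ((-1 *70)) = 3 / 910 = 0.00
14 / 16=7 / 8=0.88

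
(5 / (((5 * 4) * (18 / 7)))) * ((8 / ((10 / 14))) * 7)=343 / 45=7.62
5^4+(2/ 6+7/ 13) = 24409/ 39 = 625.87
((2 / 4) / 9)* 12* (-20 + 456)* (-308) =-268576 / 3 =-89525.33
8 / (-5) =-8 / 5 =-1.60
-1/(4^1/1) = -1/4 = -0.25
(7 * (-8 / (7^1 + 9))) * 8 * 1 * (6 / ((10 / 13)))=-1092 / 5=-218.40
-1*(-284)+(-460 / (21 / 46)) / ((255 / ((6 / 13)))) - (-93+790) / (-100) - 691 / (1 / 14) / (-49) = 32259911 / 66300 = 486.57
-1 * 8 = -8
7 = 7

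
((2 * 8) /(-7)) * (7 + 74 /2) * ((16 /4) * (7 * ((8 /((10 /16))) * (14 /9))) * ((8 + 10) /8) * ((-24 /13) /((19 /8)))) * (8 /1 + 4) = 1453326336 /1235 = 1176782.46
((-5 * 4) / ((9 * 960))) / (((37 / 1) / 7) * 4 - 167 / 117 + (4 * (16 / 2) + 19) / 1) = -91 / 2779968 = -0.00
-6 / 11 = -0.55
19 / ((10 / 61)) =1159 / 10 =115.90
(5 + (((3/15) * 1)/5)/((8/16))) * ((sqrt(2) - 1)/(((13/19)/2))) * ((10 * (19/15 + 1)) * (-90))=1969008/65 - 1969008 * sqrt(2)/65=-12547.54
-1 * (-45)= 45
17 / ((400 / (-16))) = -17 / 25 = -0.68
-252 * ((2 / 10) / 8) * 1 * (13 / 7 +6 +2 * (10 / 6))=-141 / 2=-70.50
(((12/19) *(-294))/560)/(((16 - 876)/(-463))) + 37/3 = 5958293/490200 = 12.15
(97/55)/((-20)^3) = -97/440000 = -0.00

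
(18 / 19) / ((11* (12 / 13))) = 39 / 418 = 0.09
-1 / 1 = -1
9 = 9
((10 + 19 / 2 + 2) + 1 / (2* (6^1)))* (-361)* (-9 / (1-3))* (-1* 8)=280497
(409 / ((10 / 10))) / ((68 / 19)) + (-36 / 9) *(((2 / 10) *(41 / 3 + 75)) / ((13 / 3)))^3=-2985227237 / 18674500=-159.86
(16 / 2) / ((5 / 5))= 8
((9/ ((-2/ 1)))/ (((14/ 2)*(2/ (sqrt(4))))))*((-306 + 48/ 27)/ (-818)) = -1369/ 5726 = -0.24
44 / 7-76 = -488 / 7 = -69.71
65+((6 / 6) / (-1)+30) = 94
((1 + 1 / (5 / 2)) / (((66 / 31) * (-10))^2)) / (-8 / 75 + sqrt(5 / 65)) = 87451 / 17398590 + 33635 * sqrt(13) / 9279248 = 0.02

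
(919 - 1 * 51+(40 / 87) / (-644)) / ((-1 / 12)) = -10415.99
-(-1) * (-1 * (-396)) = 396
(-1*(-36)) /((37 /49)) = 1764 /37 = 47.68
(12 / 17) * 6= 72 / 17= 4.24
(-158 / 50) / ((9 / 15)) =-79 / 15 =-5.27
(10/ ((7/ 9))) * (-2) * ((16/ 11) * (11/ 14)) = -1440/ 49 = -29.39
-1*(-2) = 2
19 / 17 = 1.12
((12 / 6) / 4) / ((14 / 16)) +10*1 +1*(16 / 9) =778 / 63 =12.35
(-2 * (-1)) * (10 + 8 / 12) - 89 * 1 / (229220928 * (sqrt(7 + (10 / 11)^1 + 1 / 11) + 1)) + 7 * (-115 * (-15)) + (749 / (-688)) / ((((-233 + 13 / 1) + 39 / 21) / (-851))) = 424658463164504083 / 35118709157952 - 89 * sqrt(2) / 802273248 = 12092.09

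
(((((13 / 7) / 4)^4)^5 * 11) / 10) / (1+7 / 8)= 209054601523688793826811 / 1644984836265439426522172620800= 0.00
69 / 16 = 4.31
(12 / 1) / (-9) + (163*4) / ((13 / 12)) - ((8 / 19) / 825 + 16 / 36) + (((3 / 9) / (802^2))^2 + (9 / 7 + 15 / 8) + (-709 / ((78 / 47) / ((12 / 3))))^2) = 2920846.04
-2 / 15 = -0.13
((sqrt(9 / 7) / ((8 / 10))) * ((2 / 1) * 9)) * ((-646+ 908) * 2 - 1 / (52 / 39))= 40365 * sqrt(7) / 8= 13349.47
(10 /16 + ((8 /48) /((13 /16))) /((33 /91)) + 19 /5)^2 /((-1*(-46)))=0.54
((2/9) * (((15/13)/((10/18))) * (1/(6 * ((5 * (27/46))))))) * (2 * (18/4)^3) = 621/130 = 4.78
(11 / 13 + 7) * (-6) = -612 / 13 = -47.08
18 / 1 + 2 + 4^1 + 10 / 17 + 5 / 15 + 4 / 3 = 1339 / 51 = 26.25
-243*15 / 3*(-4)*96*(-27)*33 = -415704960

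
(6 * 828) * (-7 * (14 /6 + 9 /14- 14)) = 383364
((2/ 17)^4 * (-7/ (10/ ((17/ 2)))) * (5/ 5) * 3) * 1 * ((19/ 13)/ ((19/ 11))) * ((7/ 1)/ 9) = -2156/ 958035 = -0.00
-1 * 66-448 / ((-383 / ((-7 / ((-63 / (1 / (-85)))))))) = -19338118 / 292995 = -66.00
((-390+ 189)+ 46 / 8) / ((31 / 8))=-1562 / 31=-50.39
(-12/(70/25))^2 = 900/49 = 18.37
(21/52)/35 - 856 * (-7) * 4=6231683/260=23968.01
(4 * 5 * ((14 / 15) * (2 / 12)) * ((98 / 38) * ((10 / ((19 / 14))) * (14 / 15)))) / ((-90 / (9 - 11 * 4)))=1882384 / 87723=21.46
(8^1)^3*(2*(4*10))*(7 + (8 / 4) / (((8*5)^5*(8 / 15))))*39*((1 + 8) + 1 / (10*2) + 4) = 5837045790537 / 40000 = 145926144.76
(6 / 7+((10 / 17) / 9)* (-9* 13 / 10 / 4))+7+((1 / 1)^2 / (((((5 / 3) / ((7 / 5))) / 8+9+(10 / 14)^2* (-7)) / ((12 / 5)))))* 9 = 25732109 / 2230060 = 11.54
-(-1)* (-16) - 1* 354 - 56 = -426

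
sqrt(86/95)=sqrt(8170)/95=0.95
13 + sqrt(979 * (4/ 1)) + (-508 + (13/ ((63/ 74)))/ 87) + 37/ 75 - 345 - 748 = -217504051/ 137025 + 2 * sqrt(979) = -1524.75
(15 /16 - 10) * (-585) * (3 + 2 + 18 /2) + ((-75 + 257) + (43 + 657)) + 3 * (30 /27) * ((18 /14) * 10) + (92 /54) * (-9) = 12622075 /168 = 75131.40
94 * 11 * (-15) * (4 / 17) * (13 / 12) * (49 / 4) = -1646645 / 34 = -48430.74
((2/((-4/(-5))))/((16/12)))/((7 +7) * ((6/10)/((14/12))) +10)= 75/688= 0.11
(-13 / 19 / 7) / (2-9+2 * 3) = 13 / 133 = 0.10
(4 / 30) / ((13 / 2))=4 / 195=0.02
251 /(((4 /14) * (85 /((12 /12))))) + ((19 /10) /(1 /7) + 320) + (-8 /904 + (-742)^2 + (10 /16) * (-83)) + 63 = 42332596861 /76840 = 550918.75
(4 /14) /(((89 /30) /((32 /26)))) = 960 /8099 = 0.12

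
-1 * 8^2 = -64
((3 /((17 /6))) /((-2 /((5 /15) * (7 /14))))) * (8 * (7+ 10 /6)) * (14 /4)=-364 /17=-21.41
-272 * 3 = -816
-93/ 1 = -93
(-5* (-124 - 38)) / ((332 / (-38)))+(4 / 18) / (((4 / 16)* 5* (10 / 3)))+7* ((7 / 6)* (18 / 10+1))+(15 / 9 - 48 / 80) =-427808 / 6225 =-68.72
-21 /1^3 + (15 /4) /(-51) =-1433 /68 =-21.07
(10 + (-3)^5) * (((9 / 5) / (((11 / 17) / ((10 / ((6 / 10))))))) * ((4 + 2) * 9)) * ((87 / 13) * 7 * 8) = -31262747040 / 143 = -218620608.67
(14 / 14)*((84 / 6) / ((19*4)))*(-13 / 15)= -91 / 570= -0.16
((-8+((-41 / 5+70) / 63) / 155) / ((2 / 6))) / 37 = -130097 / 200725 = -0.65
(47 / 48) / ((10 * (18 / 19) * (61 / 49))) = 43757 / 527040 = 0.08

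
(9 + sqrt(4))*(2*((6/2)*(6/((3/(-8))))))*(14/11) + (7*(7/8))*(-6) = -5523/4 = -1380.75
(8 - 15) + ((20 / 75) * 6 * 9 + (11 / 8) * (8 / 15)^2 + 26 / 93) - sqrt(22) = 56293 / 6975 - sqrt(22) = 3.38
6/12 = 1/2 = 0.50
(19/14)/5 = 19/70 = 0.27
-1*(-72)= 72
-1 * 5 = -5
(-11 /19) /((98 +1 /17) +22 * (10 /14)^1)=-1309 /257241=-0.01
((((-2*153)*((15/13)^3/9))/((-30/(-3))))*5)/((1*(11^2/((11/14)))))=-57375/338338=-0.17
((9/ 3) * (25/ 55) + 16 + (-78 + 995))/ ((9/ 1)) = 1142/ 11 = 103.82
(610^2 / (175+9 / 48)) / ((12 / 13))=19349200 / 8409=2301.01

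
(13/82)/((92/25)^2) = 8125/694048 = 0.01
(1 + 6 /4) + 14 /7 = 9 /2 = 4.50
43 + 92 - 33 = 102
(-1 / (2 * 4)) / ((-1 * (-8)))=-1 / 64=-0.02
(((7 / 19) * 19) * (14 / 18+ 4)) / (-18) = -301 / 162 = -1.86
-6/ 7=-0.86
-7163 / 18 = -397.94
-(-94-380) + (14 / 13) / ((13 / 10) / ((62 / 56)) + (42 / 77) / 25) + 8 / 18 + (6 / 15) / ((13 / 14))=1418919971 / 2982330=475.78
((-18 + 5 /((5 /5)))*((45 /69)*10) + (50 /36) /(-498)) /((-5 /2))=33.91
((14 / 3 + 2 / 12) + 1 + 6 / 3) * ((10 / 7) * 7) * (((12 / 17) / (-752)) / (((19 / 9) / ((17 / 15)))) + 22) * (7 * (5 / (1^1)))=13751885 / 228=60315.29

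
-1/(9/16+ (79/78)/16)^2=-1557504/609961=-2.55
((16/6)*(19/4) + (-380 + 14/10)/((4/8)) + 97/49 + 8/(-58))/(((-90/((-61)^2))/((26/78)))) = 10235.39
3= 3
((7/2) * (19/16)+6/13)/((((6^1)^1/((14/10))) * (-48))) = -13447/599040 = -0.02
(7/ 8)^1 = 7/ 8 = 0.88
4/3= 1.33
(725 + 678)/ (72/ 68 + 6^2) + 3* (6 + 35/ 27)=12547/ 210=59.75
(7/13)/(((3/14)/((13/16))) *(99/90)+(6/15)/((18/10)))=2205/2098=1.05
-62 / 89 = -0.70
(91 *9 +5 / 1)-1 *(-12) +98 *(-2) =640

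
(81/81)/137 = 1/137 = 0.01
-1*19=-19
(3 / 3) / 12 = 1 / 12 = 0.08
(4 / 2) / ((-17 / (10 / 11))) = -20 / 187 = -0.11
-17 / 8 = -2.12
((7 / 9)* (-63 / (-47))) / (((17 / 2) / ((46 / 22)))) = 2254 / 8789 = 0.26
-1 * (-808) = 808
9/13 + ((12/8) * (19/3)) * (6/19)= 48/13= 3.69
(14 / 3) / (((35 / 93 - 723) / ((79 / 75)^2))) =-1354297 / 189011250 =-0.01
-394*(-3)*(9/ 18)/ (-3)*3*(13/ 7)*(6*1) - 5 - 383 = -48814/ 7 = -6973.43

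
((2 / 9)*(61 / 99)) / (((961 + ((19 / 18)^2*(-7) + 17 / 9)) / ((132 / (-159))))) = -1952 / 16400797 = -0.00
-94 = -94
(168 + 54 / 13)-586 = -413.85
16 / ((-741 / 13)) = -16 / 57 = -0.28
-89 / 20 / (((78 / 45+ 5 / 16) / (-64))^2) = -1049886720 / 241081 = -4354.91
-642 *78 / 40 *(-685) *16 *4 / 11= 54883296 / 11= 4989390.55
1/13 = 0.08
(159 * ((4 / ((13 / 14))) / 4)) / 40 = 1113 / 260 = 4.28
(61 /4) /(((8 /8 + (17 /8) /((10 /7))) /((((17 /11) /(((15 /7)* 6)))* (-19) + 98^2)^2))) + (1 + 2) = 5511857151450646 /9751995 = 565203032.96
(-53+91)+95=133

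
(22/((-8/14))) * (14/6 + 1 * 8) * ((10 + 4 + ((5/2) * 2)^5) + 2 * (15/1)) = -7564403/6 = -1260733.83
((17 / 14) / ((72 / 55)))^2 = 874225 / 1016064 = 0.86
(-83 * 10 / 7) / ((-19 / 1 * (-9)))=-830 / 1197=-0.69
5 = 5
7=7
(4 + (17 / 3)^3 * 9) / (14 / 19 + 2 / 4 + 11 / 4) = 374300 / 909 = 411.77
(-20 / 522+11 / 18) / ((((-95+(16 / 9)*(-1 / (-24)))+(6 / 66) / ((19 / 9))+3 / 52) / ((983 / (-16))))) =2395717467 / 6455427608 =0.37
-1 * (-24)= 24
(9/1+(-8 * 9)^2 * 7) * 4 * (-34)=-4936392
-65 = -65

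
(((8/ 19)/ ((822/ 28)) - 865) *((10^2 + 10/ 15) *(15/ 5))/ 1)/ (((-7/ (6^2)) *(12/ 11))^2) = -740487782298/ 127547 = -5805607.21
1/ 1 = 1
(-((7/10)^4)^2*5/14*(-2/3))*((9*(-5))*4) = -2.47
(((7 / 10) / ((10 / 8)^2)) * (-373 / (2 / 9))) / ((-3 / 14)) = 438648 / 125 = 3509.18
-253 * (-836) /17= 211508 /17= 12441.65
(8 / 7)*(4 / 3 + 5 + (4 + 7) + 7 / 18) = 1276 / 63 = 20.25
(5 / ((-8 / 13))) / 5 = -13 / 8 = -1.62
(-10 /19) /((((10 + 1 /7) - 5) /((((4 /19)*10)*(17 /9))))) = -11900 /29241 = -0.41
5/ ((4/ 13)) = 65/ 4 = 16.25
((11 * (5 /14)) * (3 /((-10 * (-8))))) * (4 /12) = 11 /224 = 0.05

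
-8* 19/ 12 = -38/ 3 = -12.67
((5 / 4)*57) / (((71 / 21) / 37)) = 221445 / 284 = 779.74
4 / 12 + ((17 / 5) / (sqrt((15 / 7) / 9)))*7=1 / 3 + 119*sqrt(105) / 25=49.11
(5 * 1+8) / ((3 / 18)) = 78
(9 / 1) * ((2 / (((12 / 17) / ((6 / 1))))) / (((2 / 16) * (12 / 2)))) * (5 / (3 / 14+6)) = 4760 / 29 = 164.14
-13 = -13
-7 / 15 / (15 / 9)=-7 / 25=-0.28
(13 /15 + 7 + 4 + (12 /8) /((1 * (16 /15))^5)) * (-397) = -161763577607 /31457280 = -5142.33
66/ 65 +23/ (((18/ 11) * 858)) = 7243/ 7020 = 1.03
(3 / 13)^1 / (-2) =-3 / 26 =-0.12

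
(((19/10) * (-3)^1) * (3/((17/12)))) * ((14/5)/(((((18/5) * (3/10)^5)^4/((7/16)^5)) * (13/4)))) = -5329444408416748046875/187250782686903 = -28461533.41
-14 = -14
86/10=43/5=8.60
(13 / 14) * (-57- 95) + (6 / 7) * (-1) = -142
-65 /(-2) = 65 /2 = 32.50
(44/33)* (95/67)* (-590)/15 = -74.36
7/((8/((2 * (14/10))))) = 49/20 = 2.45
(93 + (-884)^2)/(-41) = -781549/41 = -19062.17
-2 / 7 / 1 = -2 / 7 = -0.29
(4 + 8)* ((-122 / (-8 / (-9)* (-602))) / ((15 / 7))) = 549 / 430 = 1.28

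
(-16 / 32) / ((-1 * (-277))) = -1 / 554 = -0.00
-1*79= -79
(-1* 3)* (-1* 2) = 6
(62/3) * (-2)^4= 992/3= 330.67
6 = 6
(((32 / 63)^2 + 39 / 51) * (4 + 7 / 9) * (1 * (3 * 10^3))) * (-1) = -2967215000 / 202419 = -14658.78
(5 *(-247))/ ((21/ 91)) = -16055/ 3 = -5351.67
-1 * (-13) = 13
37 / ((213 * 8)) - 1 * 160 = -272603 / 1704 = -159.98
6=6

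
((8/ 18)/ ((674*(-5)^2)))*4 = 8/ 75825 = 0.00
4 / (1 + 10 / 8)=16 / 9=1.78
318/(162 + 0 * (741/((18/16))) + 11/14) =84/43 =1.95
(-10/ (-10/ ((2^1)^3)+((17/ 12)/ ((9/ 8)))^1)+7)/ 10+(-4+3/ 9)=-3329/ 30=-110.97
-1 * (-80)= 80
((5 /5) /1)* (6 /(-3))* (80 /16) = -10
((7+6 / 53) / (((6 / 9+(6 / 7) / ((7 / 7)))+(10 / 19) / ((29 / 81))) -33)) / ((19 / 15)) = -3443895 / 18401653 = -0.19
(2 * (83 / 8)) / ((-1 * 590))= -83 / 2360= -0.04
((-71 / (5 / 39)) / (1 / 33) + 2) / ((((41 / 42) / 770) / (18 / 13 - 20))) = 143012744952 / 533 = 268316594.66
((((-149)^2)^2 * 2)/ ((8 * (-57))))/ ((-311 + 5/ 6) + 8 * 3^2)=492884401/ 54302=9076.73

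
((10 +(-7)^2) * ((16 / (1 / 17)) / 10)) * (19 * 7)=1067192 / 5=213438.40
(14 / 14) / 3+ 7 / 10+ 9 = 301 / 30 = 10.03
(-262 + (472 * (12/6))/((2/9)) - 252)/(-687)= -3734/687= -5.44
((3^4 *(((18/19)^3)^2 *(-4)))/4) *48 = -2810.86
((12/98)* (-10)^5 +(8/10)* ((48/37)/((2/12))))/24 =-4622648/9065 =-509.94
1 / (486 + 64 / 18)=9 / 4406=0.00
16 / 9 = 1.78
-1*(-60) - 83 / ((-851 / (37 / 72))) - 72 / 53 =5151247 / 87768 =58.69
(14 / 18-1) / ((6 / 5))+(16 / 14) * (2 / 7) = 187 / 1323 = 0.14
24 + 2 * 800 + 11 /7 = 11379 /7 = 1625.57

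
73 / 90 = 0.81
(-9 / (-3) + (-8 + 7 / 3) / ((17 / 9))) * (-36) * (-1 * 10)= 0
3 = 3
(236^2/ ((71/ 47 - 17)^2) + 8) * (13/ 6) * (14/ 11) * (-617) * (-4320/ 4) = 441714551130/ 1001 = 441273277.85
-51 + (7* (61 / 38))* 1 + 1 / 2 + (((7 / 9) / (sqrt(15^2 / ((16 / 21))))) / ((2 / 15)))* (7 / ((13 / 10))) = -746 / 19 + 140* sqrt(21) / 351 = -37.44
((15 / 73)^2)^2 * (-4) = -202500 / 28398241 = -0.01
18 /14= 9 /7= 1.29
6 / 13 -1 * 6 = -72 / 13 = -5.54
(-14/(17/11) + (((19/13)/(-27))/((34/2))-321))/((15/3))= -393896/5967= -66.01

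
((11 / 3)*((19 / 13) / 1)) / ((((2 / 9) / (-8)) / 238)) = -596904 / 13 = -45915.69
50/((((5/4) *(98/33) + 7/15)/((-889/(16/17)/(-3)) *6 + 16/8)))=62407125/2758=22627.67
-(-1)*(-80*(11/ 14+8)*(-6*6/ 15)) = 1686.86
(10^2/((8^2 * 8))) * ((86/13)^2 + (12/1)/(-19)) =27050/3211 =8.42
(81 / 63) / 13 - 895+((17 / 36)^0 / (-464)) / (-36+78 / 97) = -129002433029 / 144152736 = -894.90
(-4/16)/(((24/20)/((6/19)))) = -5/76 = -0.07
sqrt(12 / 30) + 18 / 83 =18 / 83 + sqrt(10) / 5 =0.85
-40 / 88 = -5 / 11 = -0.45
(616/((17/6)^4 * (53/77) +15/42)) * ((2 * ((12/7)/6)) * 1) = 35126784/4462253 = 7.87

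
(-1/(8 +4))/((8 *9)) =-1/864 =-0.00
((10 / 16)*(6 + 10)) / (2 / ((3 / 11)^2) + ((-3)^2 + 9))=45 / 202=0.22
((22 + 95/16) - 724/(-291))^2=20067838921/21678336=925.71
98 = 98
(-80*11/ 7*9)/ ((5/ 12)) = -19008/ 7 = -2715.43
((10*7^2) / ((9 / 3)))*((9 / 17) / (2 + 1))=490 / 17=28.82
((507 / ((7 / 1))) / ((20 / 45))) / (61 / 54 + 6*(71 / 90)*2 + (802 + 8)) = 616005 / 3101854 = 0.20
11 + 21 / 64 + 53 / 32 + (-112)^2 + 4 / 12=2411005 / 192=12557.32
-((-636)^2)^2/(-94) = 81808507008/47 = 1740606532.09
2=2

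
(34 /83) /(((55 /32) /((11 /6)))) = 544 /1245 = 0.44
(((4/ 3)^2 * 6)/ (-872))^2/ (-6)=-8/ 320787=-0.00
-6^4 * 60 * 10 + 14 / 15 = -11663986 / 15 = -777599.07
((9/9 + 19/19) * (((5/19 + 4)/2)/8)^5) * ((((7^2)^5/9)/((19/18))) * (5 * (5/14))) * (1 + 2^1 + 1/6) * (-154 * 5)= -451426383779154139125/1298188992512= -347735488.73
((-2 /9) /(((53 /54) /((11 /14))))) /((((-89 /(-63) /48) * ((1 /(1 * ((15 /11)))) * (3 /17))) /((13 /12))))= -238680 /4717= -50.60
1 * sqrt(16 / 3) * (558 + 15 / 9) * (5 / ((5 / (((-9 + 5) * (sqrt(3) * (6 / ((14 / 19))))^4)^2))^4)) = 324551458903259628523944624831821054391611042283599876665203924127186944 * sqrt(3) / 138053459280490080788162400125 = 4071898085139041008779618000000000000000000.00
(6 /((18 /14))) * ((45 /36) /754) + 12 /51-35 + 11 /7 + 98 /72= -25699309 /807534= -31.82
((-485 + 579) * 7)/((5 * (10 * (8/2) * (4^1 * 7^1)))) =47/400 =0.12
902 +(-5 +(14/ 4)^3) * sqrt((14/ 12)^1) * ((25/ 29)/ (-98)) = 902 - 2525 * sqrt(42)/ 45472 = 901.64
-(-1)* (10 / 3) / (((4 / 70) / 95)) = 16625 / 3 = 5541.67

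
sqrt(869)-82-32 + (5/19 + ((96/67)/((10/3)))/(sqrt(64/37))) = -2161/19 + 18*sqrt(37)/335 + sqrt(869) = -83.93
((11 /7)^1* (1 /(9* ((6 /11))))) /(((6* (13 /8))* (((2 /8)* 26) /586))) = 283624 /95823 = 2.96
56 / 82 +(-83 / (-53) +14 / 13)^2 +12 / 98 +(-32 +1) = -23.21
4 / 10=2 / 5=0.40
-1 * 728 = -728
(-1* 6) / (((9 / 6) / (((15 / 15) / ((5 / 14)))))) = -11.20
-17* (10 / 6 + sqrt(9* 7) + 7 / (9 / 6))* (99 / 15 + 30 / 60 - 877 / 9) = 2626313 / 270 + 138227* sqrt(7) / 30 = 21917.56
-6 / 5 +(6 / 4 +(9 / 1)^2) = 813 / 10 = 81.30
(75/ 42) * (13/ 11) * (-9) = -2925/ 154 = -18.99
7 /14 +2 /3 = 7 /6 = 1.17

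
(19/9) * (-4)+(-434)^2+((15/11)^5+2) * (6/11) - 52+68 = 3003336159350/15944049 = 188367.22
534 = 534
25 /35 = 5 /7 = 0.71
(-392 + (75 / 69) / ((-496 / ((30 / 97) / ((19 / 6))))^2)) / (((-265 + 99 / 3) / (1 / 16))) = 470877505165759 / 4458921682049024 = 0.11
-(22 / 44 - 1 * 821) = 1641 / 2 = 820.50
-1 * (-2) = 2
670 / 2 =335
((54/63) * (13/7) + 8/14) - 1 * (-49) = 2507/49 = 51.16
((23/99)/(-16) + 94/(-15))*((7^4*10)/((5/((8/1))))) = -119442547/495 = -241298.07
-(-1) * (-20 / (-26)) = 10 / 13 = 0.77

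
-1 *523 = -523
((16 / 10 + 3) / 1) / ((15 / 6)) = 46 / 25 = 1.84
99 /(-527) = -99 /527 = -0.19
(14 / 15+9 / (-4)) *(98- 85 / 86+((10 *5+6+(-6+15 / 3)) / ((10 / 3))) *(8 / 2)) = -214.63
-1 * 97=-97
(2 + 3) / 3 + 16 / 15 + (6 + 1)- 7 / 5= 25 / 3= 8.33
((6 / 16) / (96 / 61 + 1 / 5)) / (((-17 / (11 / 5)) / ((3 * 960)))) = -724680 / 9197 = -78.80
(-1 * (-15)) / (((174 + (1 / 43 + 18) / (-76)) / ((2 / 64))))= 0.00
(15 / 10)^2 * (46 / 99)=23 / 22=1.05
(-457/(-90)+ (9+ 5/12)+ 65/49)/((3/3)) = 139541/8820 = 15.82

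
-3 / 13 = -0.23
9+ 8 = 17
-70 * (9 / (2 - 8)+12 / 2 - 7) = 175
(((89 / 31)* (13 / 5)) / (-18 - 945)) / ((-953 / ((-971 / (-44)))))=1123447 / 6258979980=0.00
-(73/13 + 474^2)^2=-8531428981321/169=-50481828291.84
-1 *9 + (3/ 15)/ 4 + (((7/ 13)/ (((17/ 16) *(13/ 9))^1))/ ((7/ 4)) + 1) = -445287/ 57460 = -7.75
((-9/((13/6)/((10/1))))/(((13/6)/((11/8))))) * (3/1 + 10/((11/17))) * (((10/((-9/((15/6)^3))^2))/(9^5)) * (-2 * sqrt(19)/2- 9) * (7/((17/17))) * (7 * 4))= 3885546875 * sqrt(19)/79834248 + 3885546875/8870472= 650.18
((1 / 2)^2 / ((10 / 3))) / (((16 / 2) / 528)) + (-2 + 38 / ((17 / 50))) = 39003 / 340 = 114.71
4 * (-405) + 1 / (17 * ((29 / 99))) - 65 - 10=-835536 / 493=-1694.80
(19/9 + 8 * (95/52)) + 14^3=323005/117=2760.73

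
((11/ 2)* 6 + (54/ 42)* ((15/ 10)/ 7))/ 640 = 3261/ 62720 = 0.05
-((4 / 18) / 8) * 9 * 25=-25 / 4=-6.25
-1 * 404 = -404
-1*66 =-66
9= 9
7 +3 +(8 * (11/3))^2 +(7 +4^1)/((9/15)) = 7999/9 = 888.78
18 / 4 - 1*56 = -103 / 2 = -51.50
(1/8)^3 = 1/512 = 0.00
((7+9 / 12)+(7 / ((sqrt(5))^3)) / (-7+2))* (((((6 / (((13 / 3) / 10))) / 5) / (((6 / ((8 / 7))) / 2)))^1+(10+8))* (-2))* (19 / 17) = -324.77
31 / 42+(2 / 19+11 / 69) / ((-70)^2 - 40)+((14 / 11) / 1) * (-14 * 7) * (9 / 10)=-54710213627 / 490602420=-111.52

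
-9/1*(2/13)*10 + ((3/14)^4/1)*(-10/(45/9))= -3458493/249704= -13.85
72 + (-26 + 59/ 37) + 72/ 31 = 57255/ 1147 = 49.92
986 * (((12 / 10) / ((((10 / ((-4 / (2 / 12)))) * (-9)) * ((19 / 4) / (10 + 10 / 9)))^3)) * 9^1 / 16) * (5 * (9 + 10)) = 4038656000 / 263169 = 15346.25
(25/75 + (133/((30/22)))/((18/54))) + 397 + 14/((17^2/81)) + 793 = 6445526/4335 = 1486.86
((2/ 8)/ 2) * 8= 1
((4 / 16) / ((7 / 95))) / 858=95 / 24024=0.00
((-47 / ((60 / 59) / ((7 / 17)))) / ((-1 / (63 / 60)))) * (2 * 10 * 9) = 1222893 / 340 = 3596.74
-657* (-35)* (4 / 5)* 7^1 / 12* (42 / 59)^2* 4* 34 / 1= 2574409824 / 3481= 739560.42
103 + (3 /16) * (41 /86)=141851 /1376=103.09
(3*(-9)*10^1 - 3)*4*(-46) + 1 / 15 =753481 / 15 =50232.07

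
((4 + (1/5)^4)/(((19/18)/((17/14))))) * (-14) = -765306/11875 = -64.45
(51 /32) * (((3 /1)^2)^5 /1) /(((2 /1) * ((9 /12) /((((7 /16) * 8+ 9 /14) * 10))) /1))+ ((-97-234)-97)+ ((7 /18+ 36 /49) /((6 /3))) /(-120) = 550110267269 /211680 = 2598782.44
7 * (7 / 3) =49 / 3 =16.33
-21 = -21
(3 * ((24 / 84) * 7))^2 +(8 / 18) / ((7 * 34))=38558 / 1071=36.00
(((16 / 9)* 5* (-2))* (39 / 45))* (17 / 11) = -23.81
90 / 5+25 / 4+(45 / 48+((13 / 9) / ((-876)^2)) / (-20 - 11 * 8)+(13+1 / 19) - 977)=-13304010949483 / 14171899968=-938.76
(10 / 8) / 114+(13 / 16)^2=9793 / 14592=0.67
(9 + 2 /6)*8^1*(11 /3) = 2464 /9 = 273.78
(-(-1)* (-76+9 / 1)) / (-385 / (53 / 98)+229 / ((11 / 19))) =39061 / 184427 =0.21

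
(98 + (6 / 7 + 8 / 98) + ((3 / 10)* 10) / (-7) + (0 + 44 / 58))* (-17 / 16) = -2398037 / 22736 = -105.47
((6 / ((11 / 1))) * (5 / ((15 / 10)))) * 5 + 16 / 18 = 988 / 99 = 9.98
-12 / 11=-1.09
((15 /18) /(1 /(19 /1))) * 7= 665 /6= 110.83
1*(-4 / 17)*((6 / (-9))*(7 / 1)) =56 / 51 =1.10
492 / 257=1.91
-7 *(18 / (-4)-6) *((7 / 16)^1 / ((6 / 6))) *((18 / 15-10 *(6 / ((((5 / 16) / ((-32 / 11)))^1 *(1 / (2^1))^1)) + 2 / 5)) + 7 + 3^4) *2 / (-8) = -34021827 / 3520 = -9665.29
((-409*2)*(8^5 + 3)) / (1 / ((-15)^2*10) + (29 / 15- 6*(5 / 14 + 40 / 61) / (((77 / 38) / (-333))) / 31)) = -61476029425849500 / 78318294899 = -784951.07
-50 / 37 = -1.35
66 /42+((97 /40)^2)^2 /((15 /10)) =661944967 /26880000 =24.63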